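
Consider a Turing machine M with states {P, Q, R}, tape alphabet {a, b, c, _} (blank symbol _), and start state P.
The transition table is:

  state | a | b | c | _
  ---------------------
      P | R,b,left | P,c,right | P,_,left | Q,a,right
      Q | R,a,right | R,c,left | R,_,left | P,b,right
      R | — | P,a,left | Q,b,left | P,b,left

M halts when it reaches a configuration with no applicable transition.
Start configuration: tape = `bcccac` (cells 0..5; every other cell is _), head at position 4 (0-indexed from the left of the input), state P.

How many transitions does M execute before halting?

state=P head=4 tape=__bccc[a]c   (P,a)→(R,b,left)
state=R head=3 tape=__bcc[c]bc   (R,c)→(Q,b,left)
state=Q head=2 tape=__bc[c]bbc   (Q,c)→(R,_,left)
state=R head=1 tape=__b[c]_bbc   (R,c)→(Q,b,left)
state=Q head=0 tape=__[b]b_bbc   (Q,b)→(R,c,left)
state=R head=-1 tape=_[_]cb_bbc   (R,_)→(P,b,left)
state=P head=-2 tape=[_]bcb_bbc   (P,_)→(Q,a,right)
state=Q head=-1 tape=a[b]cb_bbc   (Q,b)→(R,c,left)
state=R head=-2 tape=[a]ccb_bbc
M halts after 8 transitions.

8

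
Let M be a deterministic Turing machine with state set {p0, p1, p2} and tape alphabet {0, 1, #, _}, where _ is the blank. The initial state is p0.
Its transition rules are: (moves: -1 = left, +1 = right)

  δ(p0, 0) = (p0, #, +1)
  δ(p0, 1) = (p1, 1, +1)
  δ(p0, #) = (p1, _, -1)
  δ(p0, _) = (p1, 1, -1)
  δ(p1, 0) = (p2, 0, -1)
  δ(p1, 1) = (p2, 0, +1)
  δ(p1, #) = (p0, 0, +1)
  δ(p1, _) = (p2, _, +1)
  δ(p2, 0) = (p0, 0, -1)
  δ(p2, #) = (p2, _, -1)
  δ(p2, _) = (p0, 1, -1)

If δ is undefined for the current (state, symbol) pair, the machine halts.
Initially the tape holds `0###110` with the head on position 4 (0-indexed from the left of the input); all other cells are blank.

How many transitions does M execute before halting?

state=p0 head=4 tape=0###[1]10___   (p0,1)→(p1,1,+1)
state=p1 head=5 tape=0###1[1]0___   (p1,1)→(p2,0,+1)
state=p2 head=6 tape=0###10[0]___   (p2,0)→(p0,0,-1)
state=p0 head=5 tape=0###1[0]0___   (p0,0)→(p0,#,+1)
state=p0 head=6 tape=0###1#[0]___   (p0,0)→(p0,#,+1)
state=p0 head=7 tape=0###1##[_]__   (p0,_)→(p1,1,-1)
state=p1 head=6 tape=0###1#[#]1__   (p1,#)→(p0,0,+1)
state=p0 head=7 tape=0###1#0[1]__   (p0,1)→(p1,1,+1)
state=p1 head=8 tape=0###1#01[_]_   (p1,_)→(p2,_,+1)
state=p2 head=9 tape=0###1#01_[_]   (p2,_)→(p0,1,-1)
state=p0 head=8 tape=0###1#01[_]1   (p0,_)→(p1,1,-1)
state=p1 head=7 tape=0###1#0[1]11   (p1,1)→(p2,0,+1)
state=p2 head=8 tape=0###1#00[1]1
M halts after 12 transitions.

12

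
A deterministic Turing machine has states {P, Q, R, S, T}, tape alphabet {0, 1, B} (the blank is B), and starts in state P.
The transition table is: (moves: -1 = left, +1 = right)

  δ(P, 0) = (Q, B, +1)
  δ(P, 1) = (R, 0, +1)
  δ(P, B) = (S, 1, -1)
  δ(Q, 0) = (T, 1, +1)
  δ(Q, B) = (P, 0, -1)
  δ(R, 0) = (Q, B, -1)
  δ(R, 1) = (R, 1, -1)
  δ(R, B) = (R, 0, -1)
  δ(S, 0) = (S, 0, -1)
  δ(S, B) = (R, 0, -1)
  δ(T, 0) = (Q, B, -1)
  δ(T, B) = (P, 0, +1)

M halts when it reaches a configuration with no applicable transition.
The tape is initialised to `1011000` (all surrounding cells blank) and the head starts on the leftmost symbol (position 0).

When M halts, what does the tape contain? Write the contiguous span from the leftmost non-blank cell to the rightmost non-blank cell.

11010B101

P | [1]011000BB   read 1 → write 0, move +1, go to R
R | 0[0]11000BB   read 0 → write B, move -1, go to Q
Q | [0]B11000BB   read 0 → write 1, move +1, go to T
T | 1[B]11000BB   read B → write 0, move +1, go to P
P | 10[1]1000BB   read 1 → write 0, move +1, go to R
R | 100[1]000BB   read 1 → write 1, move -1, go to R
R | 10[0]1000BB   read 0 → write B, move -1, go to Q
Q | 1[0]B1000BB   read 0 → write 1, move +1, go to T
T | 11[B]1000BB   read B → write 0, move +1, go to P
P | 110[1]000BB   read 1 → write 0, move +1, go to R
R | 1100[0]00BB   read 0 → write B, move -1, go to Q
Q | 110[0]B00BB   read 0 → write 1, move +1, go to T
T | 1101[B]00BB   read B → write 0, move +1, go to P
P | 11010[0]0BB   read 0 → write B, move +1, go to Q
Q | 11010B[0]BB   read 0 → write 1, move +1, go to T
T | 11010B1[B]B   read B → write 0, move +1, go to P
P | 11010B10[B]   read B → write 1, move -1, go to S
S | 11010B1[0]1   read 0 → write 0, move -1, go to S
S | 11010B[1]01
The non-blank tape span at halt is 11010B101.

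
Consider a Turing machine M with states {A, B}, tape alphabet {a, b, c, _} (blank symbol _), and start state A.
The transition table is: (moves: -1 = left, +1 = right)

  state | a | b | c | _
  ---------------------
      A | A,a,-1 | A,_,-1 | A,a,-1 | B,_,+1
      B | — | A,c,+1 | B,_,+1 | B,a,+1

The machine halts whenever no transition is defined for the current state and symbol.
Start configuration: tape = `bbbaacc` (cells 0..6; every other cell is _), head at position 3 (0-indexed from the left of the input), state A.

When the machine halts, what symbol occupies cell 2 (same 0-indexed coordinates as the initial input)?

a

state=A head=3 tape=_bbb[a]acc   (A,a)→(A,a,-1)
state=A head=2 tape=_bb[b]aacc   (A,b)→(A,_,-1)
state=A head=1 tape=_b[b]_aacc   (A,b)→(A,_,-1)
state=A head=0 tape=_[b]__aacc   (A,b)→(A,_,-1)
state=A head=-1 tape=[_]___aacc   (A,_)→(B,_,+1)
state=B head=0 tape=_[_]__aacc   (B,_)→(B,a,+1)
state=B head=1 tape=_a[_]_aacc   (B,_)→(B,a,+1)
state=B head=2 tape=_aa[_]aacc   (B,_)→(B,a,+1)
state=B head=3 tape=_aaa[a]acc
Cell 2 holds a when M halts.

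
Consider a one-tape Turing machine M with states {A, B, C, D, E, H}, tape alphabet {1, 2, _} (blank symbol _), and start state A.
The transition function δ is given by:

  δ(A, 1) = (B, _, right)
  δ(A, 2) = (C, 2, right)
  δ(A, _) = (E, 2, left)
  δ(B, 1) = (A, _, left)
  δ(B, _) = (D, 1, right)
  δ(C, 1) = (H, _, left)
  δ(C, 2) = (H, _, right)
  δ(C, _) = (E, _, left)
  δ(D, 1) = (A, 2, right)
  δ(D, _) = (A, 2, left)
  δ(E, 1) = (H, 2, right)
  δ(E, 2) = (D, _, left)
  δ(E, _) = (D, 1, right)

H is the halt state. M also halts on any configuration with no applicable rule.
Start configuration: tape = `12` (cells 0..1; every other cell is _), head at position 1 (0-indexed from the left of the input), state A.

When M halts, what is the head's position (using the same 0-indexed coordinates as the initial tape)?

state=A head=1 tape=___1[2]_   (A,2)→(C,2,right)
state=C head=2 tape=___12[_]   (C,_)→(E,_,left)
state=E head=1 tape=___1[2]_   (E,2)→(D,_,left)
state=D head=0 tape=___[1]__   (D,1)→(A,2,right)
state=A head=1 tape=___2[_]_   (A,_)→(E,2,left)
state=E head=0 tape=___[2]2_   (E,2)→(D,_,left)
state=D head=-1 tape=__[_]_2_   (D,_)→(A,2,left)
state=A head=-2 tape=_[_]2_2_   (A,_)→(E,2,left)
state=E head=-3 tape=[_]22_2_   (E,_)→(D,1,right)
state=D head=-2 tape=1[2]2_2_
At halt the head is at cell -2.

-2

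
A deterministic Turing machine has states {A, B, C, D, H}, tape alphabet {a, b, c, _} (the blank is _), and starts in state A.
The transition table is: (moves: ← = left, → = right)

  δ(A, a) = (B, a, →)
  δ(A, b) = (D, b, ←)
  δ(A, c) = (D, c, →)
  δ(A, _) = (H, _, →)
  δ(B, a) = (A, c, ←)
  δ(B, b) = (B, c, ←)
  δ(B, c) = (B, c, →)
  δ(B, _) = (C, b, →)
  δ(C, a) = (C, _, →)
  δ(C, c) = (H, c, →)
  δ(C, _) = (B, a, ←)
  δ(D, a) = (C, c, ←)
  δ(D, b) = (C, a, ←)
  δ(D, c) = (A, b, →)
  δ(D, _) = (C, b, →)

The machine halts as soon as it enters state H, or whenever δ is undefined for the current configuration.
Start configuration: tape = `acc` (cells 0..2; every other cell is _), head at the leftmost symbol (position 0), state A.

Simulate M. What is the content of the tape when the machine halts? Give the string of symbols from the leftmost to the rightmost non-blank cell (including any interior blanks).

acccb

state=A head=0 tape=[a]cc____   (A,a)→(B,a,→)
state=B head=1 tape=a[c]c____   (B,c)→(B,c,→)
state=B head=2 tape=ac[c]____   (B,c)→(B,c,→)
state=B head=3 tape=acc[_]___   (B,_)→(C,b,→)
state=C head=4 tape=accb[_]__   (C,_)→(B,a,←)
state=B head=3 tape=acc[b]a__   (B,b)→(B,c,←)
state=B head=2 tape=ac[c]ca__   (B,c)→(B,c,→)
state=B head=3 tape=acc[c]a__   (B,c)→(B,c,→)
state=B head=4 tape=accc[a]__   (B,a)→(A,c,←)
state=A head=3 tape=acc[c]c__   (A,c)→(D,c,→)
state=D head=4 tape=accc[c]__   (D,c)→(A,b,→)
state=A head=5 tape=acccb[_]_   (A,_)→(H,_,→)
state=H head=6 tape=acccb_[_]
The non-blank tape span at halt is acccb.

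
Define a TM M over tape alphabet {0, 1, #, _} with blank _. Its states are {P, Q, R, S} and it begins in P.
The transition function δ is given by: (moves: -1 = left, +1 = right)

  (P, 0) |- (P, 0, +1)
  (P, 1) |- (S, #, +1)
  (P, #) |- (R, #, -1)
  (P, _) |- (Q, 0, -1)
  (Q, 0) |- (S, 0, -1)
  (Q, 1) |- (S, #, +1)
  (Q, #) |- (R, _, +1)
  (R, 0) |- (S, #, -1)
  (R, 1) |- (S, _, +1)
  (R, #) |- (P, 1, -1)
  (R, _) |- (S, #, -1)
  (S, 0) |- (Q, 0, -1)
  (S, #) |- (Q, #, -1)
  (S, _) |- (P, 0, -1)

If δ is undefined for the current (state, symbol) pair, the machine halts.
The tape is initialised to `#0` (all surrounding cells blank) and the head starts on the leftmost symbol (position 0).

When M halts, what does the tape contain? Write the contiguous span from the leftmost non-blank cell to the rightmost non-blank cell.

00##0

P | ____[#]0   read # → write #, move -1, go to R
R | ___[_]#0   read _ → write #, move -1, go to S
S | __[_]##0   read _ → write 0, move -1, go to P
P | _[_]0##0   read _ → write 0, move -1, go to Q
Q | [_]00##0
The non-blank tape span at halt is 00##0.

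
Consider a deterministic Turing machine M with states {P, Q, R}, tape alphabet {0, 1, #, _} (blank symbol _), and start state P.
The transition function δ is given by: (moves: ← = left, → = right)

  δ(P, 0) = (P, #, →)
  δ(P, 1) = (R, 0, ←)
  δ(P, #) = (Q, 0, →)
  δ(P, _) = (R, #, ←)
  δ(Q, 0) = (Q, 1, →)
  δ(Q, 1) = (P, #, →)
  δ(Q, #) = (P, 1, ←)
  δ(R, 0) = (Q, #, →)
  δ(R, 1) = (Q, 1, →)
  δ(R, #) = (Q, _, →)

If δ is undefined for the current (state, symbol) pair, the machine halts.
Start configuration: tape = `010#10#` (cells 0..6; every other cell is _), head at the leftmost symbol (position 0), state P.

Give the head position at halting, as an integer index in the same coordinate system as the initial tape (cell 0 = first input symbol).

state=P head=0 tape=[0]10#10#__   (P,0)→(P,#,→)
state=P head=1 tape=#[1]0#10#__   (P,1)→(R,0,←)
state=R head=0 tape=[#]00#10#__   (R,#)→(Q,_,→)
state=Q head=1 tape=_[0]0#10#__   (Q,0)→(Q,1,→)
state=Q head=2 tape=_1[0]#10#__   (Q,0)→(Q,1,→)
state=Q head=3 tape=_11[#]10#__   (Q,#)→(P,1,←)
state=P head=2 tape=_1[1]110#__   (P,1)→(R,0,←)
state=R head=1 tape=_[1]0110#__   (R,1)→(Q,1,→)
state=Q head=2 tape=_1[0]110#__   (Q,0)→(Q,1,→)
state=Q head=3 tape=_11[1]10#__   (Q,1)→(P,#,→)
state=P head=4 tape=_11#[1]0#__   (P,1)→(R,0,←)
state=R head=3 tape=_11[#]00#__   (R,#)→(Q,_,→)
state=Q head=4 tape=_11_[0]0#__   (Q,0)→(Q,1,→)
state=Q head=5 tape=_11_1[0]#__   (Q,0)→(Q,1,→)
state=Q head=6 tape=_11_11[#]__   (Q,#)→(P,1,←)
state=P head=5 tape=_11_1[1]1__   (P,1)→(R,0,←)
state=R head=4 tape=_11_[1]01__   (R,1)→(Q,1,→)
state=Q head=5 tape=_11_1[0]1__   (Q,0)→(Q,1,→)
state=Q head=6 tape=_11_11[1]__   (Q,1)→(P,#,→)
state=P head=7 tape=_11_11#[_]_   (P,_)→(R,#,←)
state=R head=6 tape=_11_11[#]#_   (R,#)→(Q,_,→)
state=Q head=7 tape=_11_11_[#]_   (Q,#)→(P,1,←)
state=P head=6 tape=_11_11[_]1_   (P,_)→(R,#,←)
state=R head=5 tape=_11_1[1]#1_   (R,1)→(Q,1,→)
state=Q head=6 tape=_11_11[#]1_   (Q,#)→(P,1,←)
state=P head=5 tape=_11_1[1]11_   (P,1)→(R,0,←)
state=R head=4 tape=_11_[1]011_   (R,1)→(Q,1,→)
state=Q head=5 tape=_11_1[0]11_   (Q,0)→(Q,1,→)
state=Q head=6 tape=_11_11[1]1_   (Q,1)→(P,#,→)
state=P head=7 tape=_11_11#[1]_   (P,1)→(R,0,←)
state=R head=6 tape=_11_11[#]0_   (R,#)→(Q,_,→)
state=Q head=7 tape=_11_11_[0]_   (Q,0)→(Q,1,→)
state=Q head=8 tape=_11_11_1[_]
At halt the head is at cell 8.

8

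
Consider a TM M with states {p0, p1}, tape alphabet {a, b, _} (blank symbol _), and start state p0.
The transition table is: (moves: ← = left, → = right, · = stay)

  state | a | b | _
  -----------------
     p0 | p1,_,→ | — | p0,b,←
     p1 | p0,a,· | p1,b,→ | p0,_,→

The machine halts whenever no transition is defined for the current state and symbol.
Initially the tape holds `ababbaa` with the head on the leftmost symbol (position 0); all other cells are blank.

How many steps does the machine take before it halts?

state=p0 head=0 tape=[a]babbaa__   (p0,a)→(p1,_,→)
state=p1 head=1 tape=_[b]abbaa__   (p1,b)→(p1,b,→)
state=p1 head=2 tape=_b[a]bbaa__   (p1,a)→(p0,a,·)
state=p0 head=2 tape=_b[a]bbaa__   (p0,a)→(p1,_,→)
state=p1 head=3 tape=_b_[b]baa__   (p1,b)→(p1,b,→)
state=p1 head=4 tape=_b_b[b]aa__   (p1,b)→(p1,b,→)
state=p1 head=5 tape=_b_bb[a]a__   (p1,a)→(p0,a,·)
state=p0 head=5 tape=_b_bb[a]a__   (p0,a)→(p1,_,→)
state=p1 head=6 tape=_b_bb_[a]__   (p1,a)→(p0,a,·)
state=p0 head=6 tape=_b_bb_[a]__   (p0,a)→(p1,_,→)
state=p1 head=7 tape=_b_bb__[_]_   (p1,_)→(p0,_,→)
state=p0 head=8 tape=_b_bb___[_]   (p0,_)→(p0,b,←)
state=p0 head=7 tape=_b_bb__[_]b   (p0,_)→(p0,b,←)
state=p0 head=6 tape=_b_bb_[_]bb   (p0,_)→(p0,b,←)
state=p0 head=5 tape=_b_bb[_]bbb   (p0,_)→(p0,b,←)
state=p0 head=4 tape=_b_b[b]bbbb
M halts after 15 transitions.

15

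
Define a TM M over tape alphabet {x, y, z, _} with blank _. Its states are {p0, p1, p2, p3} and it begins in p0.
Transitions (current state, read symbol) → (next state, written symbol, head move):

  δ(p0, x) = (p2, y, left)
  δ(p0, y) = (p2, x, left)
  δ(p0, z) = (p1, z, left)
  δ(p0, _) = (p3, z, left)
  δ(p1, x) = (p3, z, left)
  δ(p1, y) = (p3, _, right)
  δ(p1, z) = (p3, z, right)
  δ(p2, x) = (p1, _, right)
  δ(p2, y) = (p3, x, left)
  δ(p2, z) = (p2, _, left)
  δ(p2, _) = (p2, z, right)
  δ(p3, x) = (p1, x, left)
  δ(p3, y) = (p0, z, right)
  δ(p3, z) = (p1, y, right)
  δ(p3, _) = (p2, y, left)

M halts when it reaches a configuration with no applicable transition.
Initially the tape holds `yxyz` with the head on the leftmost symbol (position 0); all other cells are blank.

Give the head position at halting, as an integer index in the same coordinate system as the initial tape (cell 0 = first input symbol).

4

state=p0 head=0 tape=__[y]xyz_   (p0,y)→(p2,x,left)
state=p2 head=-1 tape=_[_]xxyz_   (p2,_)→(p2,z,right)
state=p2 head=0 tape=_z[x]xyz_   (p2,x)→(p1,_,right)
state=p1 head=1 tape=_z_[x]yz_   (p1,x)→(p3,z,left)
state=p3 head=0 tape=_z[_]zyz_   (p3,_)→(p2,y,left)
state=p2 head=-1 tape=_[z]yzyz_   (p2,z)→(p2,_,left)
state=p2 head=-2 tape=[_]_yzyz_   (p2,_)→(p2,z,right)
state=p2 head=-1 tape=z[_]yzyz_   (p2,_)→(p2,z,right)
state=p2 head=0 tape=zz[y]zyz_   (p2,y)→(p3,x,left)
state=p3 head=-1 tape=z[z]xzyz_   (p3,z)→(p1,y,right)
state=p1 head=0 tape=zy[x]zyz_   (p1,x)→(p3,z,left)
state=p3 head=-1 tape=z[y]zzyz_   (p3,y)→(p0,z,right)
state=p0 head=0 tape=zz[z]zyz_   (p0,z)→(p1,z,left)
state=p1 head=-1 tape=z[z]zzyz_   (p1,z)→(p3,z,right)
state=p3 head=0 tape=zz[z]zyz_   (p3,z)→(p1,y,right)
state=p1 head=1 tape=zzy[z]yz_   (p1,z)→(p3,z,right)
state=p3 head=2 tape=zzyz[y]z_   (p3,y)→(p0,z,right)
state=p0 head=3 tape=zzyzz[z]_   (p0,z)→(p1,z,left)
state=p1 head=2 tape=zzyz[z]z_   (p1,z)→(p3,z,right)
state=p3 head=3 tape=zzyzz[z]_   (p3,z)→(p1,y,right)
state=p1 head=4 tape=zzyzzy[_]
At halt the head is at cell 4.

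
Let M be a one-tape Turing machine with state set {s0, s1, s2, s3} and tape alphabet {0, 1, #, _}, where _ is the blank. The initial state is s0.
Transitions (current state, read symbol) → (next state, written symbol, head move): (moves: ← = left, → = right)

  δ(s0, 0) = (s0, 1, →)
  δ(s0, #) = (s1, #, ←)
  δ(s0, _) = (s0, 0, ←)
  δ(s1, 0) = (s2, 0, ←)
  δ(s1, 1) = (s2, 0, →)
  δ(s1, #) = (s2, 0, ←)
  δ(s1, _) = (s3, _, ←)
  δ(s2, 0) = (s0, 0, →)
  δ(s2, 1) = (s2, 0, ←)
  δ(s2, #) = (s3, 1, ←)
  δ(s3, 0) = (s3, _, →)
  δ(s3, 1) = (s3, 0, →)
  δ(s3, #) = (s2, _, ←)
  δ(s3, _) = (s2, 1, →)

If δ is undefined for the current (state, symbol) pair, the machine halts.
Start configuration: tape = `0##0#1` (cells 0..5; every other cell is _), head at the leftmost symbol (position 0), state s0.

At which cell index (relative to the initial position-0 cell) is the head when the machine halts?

7

s0 | [0]##0#1__   read 0 → write 1, move →, go to s0
s0 | 1[#]#0#1__   read # → write #, move ←, go to s1
s1 | [1]##0#1__   read 1 → write 0, move →, go to s2
s2 | 0[#]#0#1__   read # → write 1, move ←, go to s3
s3 | [0]1#0#1__   read 0 → write _, move →, go to s3
s3 | _[1]#0#1__   read 1 → write 0, move →, go to s3
s3 | _0[#]0#1__   read # → write _, move ←, go to s2
s2 | _[0]_0#1__   read 0 → write 0, move →, go to s0
s0 | _0[_]0#1__   read _ → write 0, move ←, go to s0
s0 | _[0]00#1__   read 0 → write 1, move →, go to s0
s0 | _1[0]0#1__   read 0 → write 1, move →, go to s0
s0 | _11[0]#1__   read 0 → write 1, move →, go to s0
s0 | _111[#]1__   read # → write #, move ←, go to s1
s1 | _11[1]#1__   read 1 → write 0, move →, go to s2
s2 | _110[#]1__   read # → write 1, move ←, go to s3
s3 | _11[0]11__   read 0 → write _, move →, go to s3
s3 | _11_[1]1__   read 1 → write 0, move →, go to s3
s3 | _11_0[1]__   read 1 → write 0, move →, go to s3
s3 | _11_00[_]_   read _ → write 1, move →, go to s2
s2 | _11_001[_]
At halt the head is at cell 7.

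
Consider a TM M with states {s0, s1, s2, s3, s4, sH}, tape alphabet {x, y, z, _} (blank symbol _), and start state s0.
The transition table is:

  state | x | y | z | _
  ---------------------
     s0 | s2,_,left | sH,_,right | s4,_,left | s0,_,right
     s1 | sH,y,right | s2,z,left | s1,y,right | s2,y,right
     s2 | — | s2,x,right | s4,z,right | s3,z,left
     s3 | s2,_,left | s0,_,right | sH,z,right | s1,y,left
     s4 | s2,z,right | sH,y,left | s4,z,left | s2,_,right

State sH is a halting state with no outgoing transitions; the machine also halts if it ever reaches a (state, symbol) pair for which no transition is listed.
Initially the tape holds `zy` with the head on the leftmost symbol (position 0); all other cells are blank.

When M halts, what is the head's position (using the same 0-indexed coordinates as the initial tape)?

s0 | __[z]y   read z → write _, move left, go to s4
s4 | _[_]_y   read _ → write _, move right, go to s2
s2 | __[_]y   read _ → write z, move left, go to s3
s3 | _[_]zy   read _ → write y, move left, go to s1
s1 | [_]yzy   read _ → write y, move right, go to s2
s2 | y[y]zy   read y → write x, move right, go to s2
s2 | yx[z]y   read z → write z, move right, go to s4
s4 | yxz[y]   read y → write y, move left, go to sH
sH | yx[z]y
At halt the head is at cell 0.

0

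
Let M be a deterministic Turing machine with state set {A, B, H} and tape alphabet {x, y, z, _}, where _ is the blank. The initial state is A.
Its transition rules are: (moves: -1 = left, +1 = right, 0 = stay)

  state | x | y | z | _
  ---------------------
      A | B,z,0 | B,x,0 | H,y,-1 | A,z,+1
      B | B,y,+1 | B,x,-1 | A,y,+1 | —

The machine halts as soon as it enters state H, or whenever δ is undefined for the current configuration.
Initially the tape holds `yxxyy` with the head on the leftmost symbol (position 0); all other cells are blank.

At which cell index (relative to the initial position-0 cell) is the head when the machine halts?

-1

state=A head=0 tape=_[y]xxyy   (A,y)→(B,x,0)
state=B head=0 tape=_[x]xxyy   (B,x)→(B,y,+1)
state=B head=1 tape=_y[x]xyy   (B,x)→(B,y,+1)
state=B head=2 tape=_yy[x]yy   (B,x)→(B,y,+1)
state=B head=3 tape=_yyy[y]y   (B,y)→(B,x,-1)
state=B head=2 tape=_yy[y]xy   (B,y)→(B,x,-1)
state=B head=1 tape=_y[y]xxy   (B,y)→(B,x,-1)
state=B head=0 tape=_[y]xxxy   (B,y)→(B,x,-1)
state=B head=-1 tape=[_]xxxxy
At halt the head is at cell -1.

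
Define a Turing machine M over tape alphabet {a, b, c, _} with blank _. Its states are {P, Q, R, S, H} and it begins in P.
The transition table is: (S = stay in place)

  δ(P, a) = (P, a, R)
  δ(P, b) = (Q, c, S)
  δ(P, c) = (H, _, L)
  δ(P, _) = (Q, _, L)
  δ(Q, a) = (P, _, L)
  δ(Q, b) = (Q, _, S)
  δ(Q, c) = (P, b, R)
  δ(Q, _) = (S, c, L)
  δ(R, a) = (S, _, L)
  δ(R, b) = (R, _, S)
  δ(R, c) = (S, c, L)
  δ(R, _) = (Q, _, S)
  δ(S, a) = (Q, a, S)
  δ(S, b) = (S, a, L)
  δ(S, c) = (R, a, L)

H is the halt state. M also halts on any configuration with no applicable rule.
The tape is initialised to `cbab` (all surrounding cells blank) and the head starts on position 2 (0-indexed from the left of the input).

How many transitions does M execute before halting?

16

P | __cb[a]b_   read a → write a, move R, go to P
P | __cba[b]_   read b → write c, move S, go to Q
Q | __cba[c]_   read c → write b, move R, go to P
P | __cbab[_]   read _ → write _, move L, go to Q
Q | __cba[b]_   read b → write _, move S, go to Q
Q | __cba[_]_   read _ → write c, move L, go to S
S | __cb[a]c_   read a → write a, move S, go to Q
Q | __cb[a]c_   read a → write _, move L, go to P
P | __c[b]_c_   read b → write c, move S, go to Q
Q | __c[c]_c_   read c → write b, move R, go to P
P | __cb[_]c_   read _ → write _, move L, go to Q
Q | __c[b]_c_   read b → write _, move S, go to Q
Q | __c[_]_c_   read _ → write c, move L, go to S
S | __[c]c_c_   read c → write a, move L, go to R
R | _[_]ac_c_   read _ → write _, move S, go to Q
Q | _[_]ac_c_   read _ → write c, move L, go to S
S | [_]cac_c_
M halts after 16 transitions.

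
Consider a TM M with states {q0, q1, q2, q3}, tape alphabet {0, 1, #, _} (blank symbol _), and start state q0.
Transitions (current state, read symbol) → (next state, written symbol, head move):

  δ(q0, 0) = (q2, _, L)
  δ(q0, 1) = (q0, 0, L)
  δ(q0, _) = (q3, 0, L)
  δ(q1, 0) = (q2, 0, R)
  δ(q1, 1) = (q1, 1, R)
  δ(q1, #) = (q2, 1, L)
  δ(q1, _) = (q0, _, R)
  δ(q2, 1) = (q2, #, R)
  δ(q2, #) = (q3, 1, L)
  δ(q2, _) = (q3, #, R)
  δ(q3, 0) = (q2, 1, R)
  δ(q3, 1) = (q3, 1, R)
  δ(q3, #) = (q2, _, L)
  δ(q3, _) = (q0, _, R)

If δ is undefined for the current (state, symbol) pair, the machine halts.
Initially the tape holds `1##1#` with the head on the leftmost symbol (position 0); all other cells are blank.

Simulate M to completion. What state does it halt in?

q0

q0 | __[1]##1#   read 1 → write 0, move L, go to q0
q0 | _[_]0##1#   read _ → write 0, move L, go to q3
q3 | [_]00##1#   read _ → write _, move R, go to q0
q0 | _[0]0##1#   read 0 → write _, move L, go to q2
q2 | [_]_0##1#   read _ → write #, move R, go to q3
q3 | #[_]0##1#   read _ → write _, move R, go to q0
q0 | #_[0]##1#   read 0 → write _, move L, go to q2
q2 | #[_]_##1#   read _ → write #, move R, go to q3
q3 | ##[_]##1#   read _ → write _, move R, go to q0
q0 | ##_[#]#1#
No transition is defined for (q0, #); M halts in state q0.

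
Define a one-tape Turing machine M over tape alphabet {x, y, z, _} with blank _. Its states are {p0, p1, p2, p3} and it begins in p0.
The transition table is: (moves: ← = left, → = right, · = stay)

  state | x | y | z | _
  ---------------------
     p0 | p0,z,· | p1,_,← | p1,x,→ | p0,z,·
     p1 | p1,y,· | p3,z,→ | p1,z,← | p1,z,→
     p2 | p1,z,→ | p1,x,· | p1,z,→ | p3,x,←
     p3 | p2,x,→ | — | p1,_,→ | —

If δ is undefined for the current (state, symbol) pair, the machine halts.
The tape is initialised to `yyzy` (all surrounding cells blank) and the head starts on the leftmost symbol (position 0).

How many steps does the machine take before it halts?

p0 | _[y]yzy_   read y → write _, move ←, go to p1
p1 | [_]_yzy_   read _ → write z, move →, go to p1
p1 | z[_]yzy_   read _ → write z, move →, go to p1
p1 | zz[y]zy_   read y → write z, move →, go to p3
p3 | zzz[z]y_   read z → write _, move →, go to p1
p1 | zzz_[y]_   read y → write z, move →, go to p3
p3 | zzz_z[_]
M halts after 6 transitions.

6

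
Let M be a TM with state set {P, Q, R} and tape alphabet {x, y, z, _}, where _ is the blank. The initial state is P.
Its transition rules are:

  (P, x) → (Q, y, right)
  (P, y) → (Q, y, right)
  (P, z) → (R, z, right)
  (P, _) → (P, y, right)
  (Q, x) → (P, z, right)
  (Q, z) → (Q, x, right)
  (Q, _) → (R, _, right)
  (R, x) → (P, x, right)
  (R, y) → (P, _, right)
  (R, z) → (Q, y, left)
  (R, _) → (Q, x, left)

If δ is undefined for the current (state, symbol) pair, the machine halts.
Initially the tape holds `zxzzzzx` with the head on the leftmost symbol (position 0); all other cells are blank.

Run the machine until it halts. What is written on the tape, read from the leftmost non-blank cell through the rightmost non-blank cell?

zxxyzzx

P | [z]xzzzzx   read z → write z, move right, go to R
R | z[x]zzzzx   read x → write x, move right, go to P
P | zx[z]zzzx   read z → write z, move right, go to R
R | zxz[z]zzx   read z → write y, move left, go to Q
Q | zx[z]yzzx   read z → write x, move right, go to Q
Q | zxx[y]zzx
The non-blank tape span at halt is zxxyzzx.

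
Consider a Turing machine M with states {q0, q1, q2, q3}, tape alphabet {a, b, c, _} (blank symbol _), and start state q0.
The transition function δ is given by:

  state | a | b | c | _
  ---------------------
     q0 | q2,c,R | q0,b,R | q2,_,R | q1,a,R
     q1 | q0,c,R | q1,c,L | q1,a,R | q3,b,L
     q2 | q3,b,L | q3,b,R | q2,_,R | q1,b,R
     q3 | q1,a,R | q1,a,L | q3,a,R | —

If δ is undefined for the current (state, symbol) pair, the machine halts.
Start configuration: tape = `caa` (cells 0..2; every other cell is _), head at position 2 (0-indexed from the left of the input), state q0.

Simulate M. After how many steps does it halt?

27

state=q0 head=2 tape=ca[a]_______   (q0,a)→(q2,c,R)
state=q2 head=3 tape=cac[_]______   (q2,_)→(q1,b,R)
state=q1 head=4 tape=cacb[_]_____   (q1,_)→(q3,b,L)
state=q3 head=3 tape=cac[b]b_____   (q3,b)→(q1,a,L)
state=q1 head=2 tape=ca[c]ab_____   (q1,c)→(q1,a,R)
state=q1 head=3 tape=caa[a]b_____   (q1,a)→(q0,c,R)
state=q0 head=4 tape=caac[b]_____   (q0,b)→(q0,b,R)
state=q0 head=5 tape=caacb[_]____   (q0,_)→(q1,a,R)
state=q1 head=6 tape=caacba[_]___   (q1,_)→(q3,b,L)
state=q3 head=5 tape=caacb[a]b___   (q3,a)→(q1,a,R)
state=q1 head=6 tape=caacba[b]___   (q1,b)→(q1,c,L)
state=q1 head=5 tape=caacb[a]c___   (q1,a)→(q0,c,R)
state=q0 head=6 tape=caacbc[c]___   (q0,c)→(q2,_,R)
state=q2 head=7 tape=caacbc_[_]__   (q2,_)→(q1,b,R)
state=q1 head=8 tape=caacbc_b[_]_   (q1,_)→(q3,b,L)
state=q3 head=7 tape=caacbc_[b]b_   (q3,b)→(q1,a,L)
state=q1 head=6 tape=caacbc[_]ab_   (q1,_)→(q3,b,L)
state=q3 head=5 tape=caacb[c]bab_   (q3,c)→(q3,a,R)
state=q3 head=6 tape=caacba[b]ab_   (q3,b)→(q1,a,L)
state=q1 head=5 tape=caacb[a]aab_   (q1,a)→(q0,c,R)
state=q0 head=6 tape=caacbc[a]ab_   (q0,a)→(q2,c,R)
state=q2 head=7 tape=caacbcc[a]b_   (q2,a)→(q3,b,L)
state=q3 head=6 tape=caacbc[c]bb_   (q3,c)→(q3,a,R)
state=q3 head=7 tape=caacbca[b]b_   (q3,b)→(q1,a,L)
state=q1 head=6 tape=caacbc[a]ab_   (q1,a)→(q0,c,R)
state=q0 head=7 tape=caacbcc[a]b_   (q0,a)→(q2,c,R)
state=q2 head=8 tape=caacbccc[b]_   (q2,b)→(q3,b,R)
state=q3 head=9 tape=caacbcccb[_]
M halts after 27 transitions.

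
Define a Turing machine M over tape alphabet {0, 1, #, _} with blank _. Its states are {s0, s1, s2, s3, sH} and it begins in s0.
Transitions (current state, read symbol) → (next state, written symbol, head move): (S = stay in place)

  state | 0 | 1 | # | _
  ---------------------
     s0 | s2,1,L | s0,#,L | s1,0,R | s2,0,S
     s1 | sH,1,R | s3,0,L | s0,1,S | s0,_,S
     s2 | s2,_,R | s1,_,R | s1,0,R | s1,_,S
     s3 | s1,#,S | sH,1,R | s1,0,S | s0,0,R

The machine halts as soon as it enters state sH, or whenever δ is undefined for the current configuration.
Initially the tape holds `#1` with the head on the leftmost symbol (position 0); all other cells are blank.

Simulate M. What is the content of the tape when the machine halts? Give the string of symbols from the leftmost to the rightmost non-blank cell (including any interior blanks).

s0 | _[#]1_   read # → write 0, move R, go to s1
s1 | _0[1]_   read 1 → write 0, move L, go to s3
s3 | _[0]0_   read 0 → write #, move S, go to s1
s1 | _[#]0_   read # → write 1, move S, go to s0
s0 | _[1]0_   read 1 → write #, move L, go to s0
s0 | [_]#0_   read _ → write 0, move S, go to s2
s2 | [0]#0_   read 0 → write _, move R, go to s2
s2 | _[#]0_   read # → write 0, move R, go to s1
s1 | _0[0]_   read 0 → write 1, move R, go to sH
sH | _01[_]
The non-blank tape span at halt is 01.

01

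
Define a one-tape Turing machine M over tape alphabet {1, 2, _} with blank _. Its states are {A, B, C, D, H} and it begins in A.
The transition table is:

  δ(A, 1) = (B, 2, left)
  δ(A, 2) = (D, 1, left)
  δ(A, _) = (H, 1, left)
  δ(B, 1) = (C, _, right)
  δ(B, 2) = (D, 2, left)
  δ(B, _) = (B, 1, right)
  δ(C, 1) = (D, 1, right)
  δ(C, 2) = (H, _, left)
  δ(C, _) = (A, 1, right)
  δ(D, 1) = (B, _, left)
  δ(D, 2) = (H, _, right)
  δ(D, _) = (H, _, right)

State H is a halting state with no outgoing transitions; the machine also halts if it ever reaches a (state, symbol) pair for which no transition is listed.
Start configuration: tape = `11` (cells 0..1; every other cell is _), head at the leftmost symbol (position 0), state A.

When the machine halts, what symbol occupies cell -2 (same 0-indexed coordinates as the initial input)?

state=A head=0 tape=__[1]1__   (A,1)→(B,2,left)
state=B head=-1 tape=_[_]21__   (B,_)→(B,1,right)
state=B head=0 tape=_1[2]1__   (B,2)→(D,2,left)
state=D head=-1 tape=_[1]21__   (D,1)→(B,_,left)
state=B head=-2 tape=[_]_21__   (B,_)→(B,1,right)
state=B head=-1 tape=1[_]21__   (B,_)→(B,1,right)
state=B head=0 tape=11[2]1__   (B,2)→(D,2,left)
state=D head=-1 tape=1[1]21__   (D,1)→(B,_,left)
state=B head=-2 tape=[1]_21__   (B,1)→(C,_,right)
state=C head=-1 tape=_[_]21__   (C,_)→(A,1,right)
state=A head=0 tape=_1[2]1__   (A,2)→(D,1,left)
state=D head=-1 tape=_[1]11__   (D,1)→(B,_,left)
state=B head=-2 tape=[_]_11__   (B,_)→(B,1,right)
state=B head=-1 tape=1[_]11__   (B,_)→(B,1,right)
state=B head=0 tape=11[1]1__   (B,1)→(C,_,right)
state=C head=1 tape=11_[1]__   (C,1)→(D,1,right)
state=D head=2 tape=11_1[_]_   (D,_)→(H,_,right)
state=H head=3 tape=11_1_[_]
Cell -2 holds 1 when M halts.

1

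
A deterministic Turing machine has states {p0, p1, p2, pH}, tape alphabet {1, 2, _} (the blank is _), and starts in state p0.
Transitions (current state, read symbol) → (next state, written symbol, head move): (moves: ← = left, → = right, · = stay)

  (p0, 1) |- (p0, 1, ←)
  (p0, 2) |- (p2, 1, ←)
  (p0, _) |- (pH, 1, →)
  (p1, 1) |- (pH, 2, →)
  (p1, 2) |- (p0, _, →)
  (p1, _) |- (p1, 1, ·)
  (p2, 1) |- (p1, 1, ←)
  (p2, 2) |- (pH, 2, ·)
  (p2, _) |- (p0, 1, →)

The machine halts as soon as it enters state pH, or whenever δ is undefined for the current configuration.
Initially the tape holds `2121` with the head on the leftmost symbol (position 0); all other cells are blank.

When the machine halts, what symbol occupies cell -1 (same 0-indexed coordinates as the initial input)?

1

state=p0 head=0 tape=__[2]121   (p0,2)→(p2,1,←)
state=p2 head=-1 tape=_[_]1121   (p2,_)→(p0,1,→)
state=p0 head=0 tape=_1[1]121   (p0,1)→(p0,1,←)
state=p0 head=-1 tape=_[1]1121   (p0,1)→(p0,1,←)
state=p0 head=-2 tape=[_]11121   (p0,_)→(pH,1,→)
state=pH head=-1 tape=1[1]1121
Cell -1 holds 1 when M halts.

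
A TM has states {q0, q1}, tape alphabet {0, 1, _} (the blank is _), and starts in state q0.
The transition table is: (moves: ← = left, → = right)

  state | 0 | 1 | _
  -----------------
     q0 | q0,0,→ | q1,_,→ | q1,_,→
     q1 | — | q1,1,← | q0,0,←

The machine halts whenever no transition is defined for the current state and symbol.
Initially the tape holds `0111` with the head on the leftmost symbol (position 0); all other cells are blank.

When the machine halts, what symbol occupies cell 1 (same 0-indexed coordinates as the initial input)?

0

state=q0 head=0 tape=[0]111_   (q0,0)→(q0,0,→)
state=q0 head=1 tape=0[1]11_   (q0,1)→(q1,_,→)
state=q1 head=2 tape=0_[1]1_   (q1,1)→(q1,1,←)
state=q1 head=1 tape=0[_]11_   (q1,_)→(q0,0,←)
state=q0 head=0 tape=[0]011_   (q0,0)→(q0,0,→)
state=q0 head=1 tape=0[0]11_   (q0,0)→(q0,0,→)
state=q0 head=2 tape=00[1]1_   (q0,1)→(q1,_,→)
state=q1 head=3 tape=00_[1]_   (q1,1)→(q1,1,←)
state=q1 head=2 tape=00[_]1_   (q1,_)→(q0,0,←)
state=q0 head=1 tape=0[0]01_   (q0,0)→(q0,0,→)
state=q0 head=2 tape=00[0]1_   (q0,0)→(q0,0,→)
state=q0 head=3 tape=000[1]_   (q0,1)→(q1,_,→)
state=q1 head=4 tape=000_[_]   (q1,_)→(q0,0,←)
state=q0 head=3 tape=000[_]0   (q0,_)→(q1,_,→)
state=q1 head=4 tape=000_[0]
Cell 1 holds 0 when M halts.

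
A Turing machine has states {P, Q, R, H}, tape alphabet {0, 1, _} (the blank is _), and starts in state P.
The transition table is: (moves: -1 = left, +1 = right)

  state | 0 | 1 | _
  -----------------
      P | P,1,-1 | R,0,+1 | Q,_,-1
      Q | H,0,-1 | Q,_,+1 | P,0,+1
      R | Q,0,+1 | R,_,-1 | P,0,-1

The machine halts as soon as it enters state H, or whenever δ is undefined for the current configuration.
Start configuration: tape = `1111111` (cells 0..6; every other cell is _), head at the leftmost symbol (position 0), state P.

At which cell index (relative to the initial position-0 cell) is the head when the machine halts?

-3

P | ___[1]111111_   read 1 → write 0, move +1, go to R
R | ___0[1]11111_   read 1 → write _, move -1, go to R
R | ___[0]_11111_   read 0 → write 0, move +1, go to Q
Q | ___0[_]11111_   read _ → write 0, move +1, go to P
P | ___00[1]1111_   read 1 → write 0, move +1, go to R
R | ___000[1]111_   read 1 → write _, move -1, go to R
R | ___00[0]_111_   read 0 → write 0, move +1, go to Q
Q | ___000[_]111_   read _ → write 0, move +1, go to P
P | ___0000[1]11_   read 1 → write 0, move +1, go to R
R | ___00000[1]1_   read 1 → write _, move -1, go to R
R | ___0000[0]_1_   read 0 → write 0, move +1, go to Q
Q | ___00000[_]1_   read _ → write 0, move +1, go to P
P | ___000000[1]_   read 1 → write 0, move +1, go to R
R | ___0000000[_]   read _ → write 0, move -1, go to P
P | ___000000[0]0   read 0 → write 1, move -1, go to P
P | ___00000[0]10   read 0 → write 1, move -1, go to P
P | ___0000[0]110   read 0 → write 1, move -1, go to P
P | ___000[0]1110   read 0 → write 1, move -1, go to P
P | ___00[0]11110   read 0 → write 1, move -1, go to P
P | ___0[0]111110   read 0 → write 1, move -1, go to P
P | ___[0]1111110   read 0 → write 1, move -1, go to P
P | __[_]11111110   read _ → write _, move -1, go to Q
Q | _[_]_11111110   read _ → write 0, move +1, go to P
P | _0[_]11111110   read _ → write _, move -1, go to Q
Q | _[0]_11111110   read 0 → write 0, move -1, go to H
H | [_]0_11111110
At halt the head is at cell -3.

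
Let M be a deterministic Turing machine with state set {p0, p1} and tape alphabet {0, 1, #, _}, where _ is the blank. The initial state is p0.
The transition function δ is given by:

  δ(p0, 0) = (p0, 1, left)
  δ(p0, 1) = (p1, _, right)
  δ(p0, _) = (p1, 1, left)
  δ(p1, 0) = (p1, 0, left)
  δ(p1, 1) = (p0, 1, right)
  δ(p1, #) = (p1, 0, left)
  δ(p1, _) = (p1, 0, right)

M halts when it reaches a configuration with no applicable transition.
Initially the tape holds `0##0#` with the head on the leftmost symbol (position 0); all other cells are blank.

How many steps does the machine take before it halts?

16

state=p0 head=0 tape=__[0]##0#   (p0,0)→(p0,1,left)
state=p0 head=-1 tape=_[_]1##0#   (p0,_)→(p1,1,left)
state=p1 head=-2 tape=[_]11##0#   (p1,_)→(p1,0,right)
state=p1 head=-1 tape=0[1]1##0#   (p1,1)→(p0,1,right)
state=p0 head=0 tape=01[1]##0#   (p0,1)→(p1,_,right)
state=p1 head=1 tape=01_[#]#0#   (p1,#)→(p1,0,left)
state=p1 head=0 tape=01[_]0#0#   (p1,_)→(p1,0,right)
state=p1 head=1 tape=010[0]#0#   (p1,0)→(p1,0,left)
state=p1 head=0 tape=01[0]0#0#   (p1,0)→(p1,0,left)
state=p1 head=-1 tape=0[1]00#0#   (p1,1)→(p0,1,right)
state=p0 head=0 tape=01[0]0#0#   (p0,0)→(p0,1,left)
state=p0 head=-1 tape=0[1]10#0#   (p0,1)→(p1,_,right)
state=p1 head=0 tape=0_[1]0#0#   (p1,1)→(p0,1,right)
state=p0 head=1 tape=0_1[0]#0#   (p0,0)→(p0,1,left)
state=p0 head=0 tape=0_[1]1#0#   (p0,1)→(p1,_,right)
state=p1 head=1 tape=0__[1]#0#   (p1,1)→(p0,1,right)
state=p0 head=2 tape=0__1[#]0#
M halts after 16 transitions.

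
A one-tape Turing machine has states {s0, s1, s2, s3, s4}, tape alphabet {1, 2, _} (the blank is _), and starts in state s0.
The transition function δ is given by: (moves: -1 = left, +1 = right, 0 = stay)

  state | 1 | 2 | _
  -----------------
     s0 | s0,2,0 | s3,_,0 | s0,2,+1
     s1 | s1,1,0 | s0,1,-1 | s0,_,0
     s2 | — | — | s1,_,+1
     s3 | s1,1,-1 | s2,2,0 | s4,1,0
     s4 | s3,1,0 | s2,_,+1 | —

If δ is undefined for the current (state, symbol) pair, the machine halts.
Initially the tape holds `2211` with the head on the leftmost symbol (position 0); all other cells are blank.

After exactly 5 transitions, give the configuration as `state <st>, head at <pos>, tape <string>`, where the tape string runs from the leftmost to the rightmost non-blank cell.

state s0, head at -1, tape 1211

state=s0 head=0 tape=_[2]211   (s0,2)→(s3,_,0)
state=s3 head=0 tape=_[_]211   (s3,_)→(s4,1,0)
state=s4 head=0 tape=_[1]211   (s4,1)→(s3,1,0)
state=s3 head=0 tape=_[1]211   (s3,1)→(s1,1,-1)
state=s1 head=-1 tape=[_]1211   (s1,_)→(s0,_,0)
state=s0 head=-1 tape=[_]1211
After 5 steps: state s0, head at -1, tape 1211.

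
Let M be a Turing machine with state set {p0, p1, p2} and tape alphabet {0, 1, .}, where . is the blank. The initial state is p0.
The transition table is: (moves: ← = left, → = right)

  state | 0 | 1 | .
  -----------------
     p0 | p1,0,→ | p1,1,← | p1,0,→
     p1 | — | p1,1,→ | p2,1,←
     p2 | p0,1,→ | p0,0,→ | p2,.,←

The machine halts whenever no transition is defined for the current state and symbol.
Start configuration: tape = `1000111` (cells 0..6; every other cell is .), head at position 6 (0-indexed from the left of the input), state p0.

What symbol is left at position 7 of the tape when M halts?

p0 | 100011[1].   read 1 → write 1, move ←, go to p1
p1 | 10001[1]1.   read 1 → write 1, move →, go to p1
p1 | 100011[1].   read 1 → write 1, move →, go to p1
p1 | 1000111[.]   read . → write 1, move ←, go to p2
p2 | 100011[1]1   read 1 → write 0, move →, go to p0
p0 | 1000110[1]   read 1 → write 1, move ←, go to p1
p1 | 100011[0]1
Cell 7 holds 1 when M halts.

1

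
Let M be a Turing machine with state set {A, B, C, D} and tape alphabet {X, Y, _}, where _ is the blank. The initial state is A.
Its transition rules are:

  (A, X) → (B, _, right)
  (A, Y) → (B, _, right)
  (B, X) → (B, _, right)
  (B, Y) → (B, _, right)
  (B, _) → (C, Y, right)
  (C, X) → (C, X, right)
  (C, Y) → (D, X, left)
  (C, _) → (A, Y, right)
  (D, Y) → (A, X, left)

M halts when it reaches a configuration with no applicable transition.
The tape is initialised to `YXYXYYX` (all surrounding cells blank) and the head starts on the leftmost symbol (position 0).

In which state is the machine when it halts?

A

state=A head=0 tape=[Y]XYXYYX___   (A,Y)→(B,_,right)
state=B head=1 tape=_[X]YXYYX___   (B,X)→(B,_,right)
state=B head=2 tape=__[Y]XYYX___   (B,Y)→(B,_,right)
state=B head=3 tape=___[X]YYX___   (B,X)→(B,_,right)
state=B head=4 tape=____[Y]YX___   (B,Y)→(B,_,right)
state=B head=5 tape=_____[Y]X___   (B,Y)→(B,_,right)
state=B head=6 tape=______[X]___   (B,X)→(B,_,right)
state=B head=7 tape=_______[_]__   (B,_)→(C,Y,right)
state=C head=8 tape=_______Y[_]_   (C,_)→(A,Y,right)
state=A head=9 tape=_______YY[_]
No transition is defined for (A, _); M halts in state A.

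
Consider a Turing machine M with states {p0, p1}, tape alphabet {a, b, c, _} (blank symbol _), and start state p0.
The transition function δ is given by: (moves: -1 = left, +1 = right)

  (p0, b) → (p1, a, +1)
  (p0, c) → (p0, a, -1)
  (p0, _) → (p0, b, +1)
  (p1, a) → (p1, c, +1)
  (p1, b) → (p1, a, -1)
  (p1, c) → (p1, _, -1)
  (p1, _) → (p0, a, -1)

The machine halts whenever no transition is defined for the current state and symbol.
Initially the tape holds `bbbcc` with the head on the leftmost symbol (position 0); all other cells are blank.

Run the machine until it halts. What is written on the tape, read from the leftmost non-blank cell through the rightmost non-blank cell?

p0 | __[b]bbcc   read b → write a, move +1, go to p1
p1 | __a[b]bcc   read b → write a, move -1, go to p1
p1 | __[a]abcc   read a → write c, move +1, go to p1
p1 | __c[a]bcc   read a → write c, move +1, go to p1
p1 | __cc[b]cc   read b → write a, move -1, go to p1
p1 | __c[c]acc   read c → write _, move -1, go to p1
p1 | __[c]_acc   read c → write _, move -1, go to p1
p1 | _[_]__acc   read _ → write a, move -1, go to p0
p0 | [_]a__acc   read _ → write b, move +1, go to p0
p0 | b[a]__acc
The non-blank tape span at halt is ba__acc.

ba__acc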